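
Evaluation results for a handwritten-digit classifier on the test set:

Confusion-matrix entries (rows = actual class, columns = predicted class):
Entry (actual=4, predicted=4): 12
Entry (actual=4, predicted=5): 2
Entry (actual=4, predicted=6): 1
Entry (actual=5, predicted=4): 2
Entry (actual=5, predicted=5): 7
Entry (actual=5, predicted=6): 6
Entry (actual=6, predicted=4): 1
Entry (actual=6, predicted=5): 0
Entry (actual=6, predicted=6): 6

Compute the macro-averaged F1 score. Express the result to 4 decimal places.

Per-class F1 score (2·TP/(2·TP+FP+FN)):
  4: TP=12, FP=2+1=3, FN=2+1=3 → 24/30 = 0.80000
  5: TP=7, FP=2+0=2, FN=2+6=8 → 14/24 = 0.58333
  6: TP=6, FP=1+6=7, FN=1+0=1 → 12/20 = 0.60000
Macro-F1 score = mean = (0.80000 + 0.58333 + 0.60000) / 3 = 0.6611

0.6611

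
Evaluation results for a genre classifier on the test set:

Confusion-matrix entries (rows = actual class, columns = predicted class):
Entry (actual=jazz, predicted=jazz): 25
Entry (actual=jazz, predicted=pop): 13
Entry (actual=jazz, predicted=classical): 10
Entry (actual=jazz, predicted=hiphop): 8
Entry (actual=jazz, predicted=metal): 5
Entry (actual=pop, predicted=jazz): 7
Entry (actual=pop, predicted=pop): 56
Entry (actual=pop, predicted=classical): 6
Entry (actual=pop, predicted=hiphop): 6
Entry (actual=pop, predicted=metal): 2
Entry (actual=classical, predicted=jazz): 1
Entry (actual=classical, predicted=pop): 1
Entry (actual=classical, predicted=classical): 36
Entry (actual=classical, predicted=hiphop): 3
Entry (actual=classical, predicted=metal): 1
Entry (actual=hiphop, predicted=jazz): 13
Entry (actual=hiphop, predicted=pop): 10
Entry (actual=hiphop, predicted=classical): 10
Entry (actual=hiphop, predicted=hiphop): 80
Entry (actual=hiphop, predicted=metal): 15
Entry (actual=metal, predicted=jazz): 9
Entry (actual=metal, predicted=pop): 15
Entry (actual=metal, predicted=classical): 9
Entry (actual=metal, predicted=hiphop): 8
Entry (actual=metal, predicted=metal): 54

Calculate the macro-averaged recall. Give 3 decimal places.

0.638

Per-class recall (TP/(TP+FN)):
  jazz: TP=25, FN=13+10+8+5=36 → 25/61 = 0.4098
  pop: TP=56, FN=7+6+6+2=21 → 56/77 = 0.7273
  classical: TP=36, FN=1+1+3+1=6 → 36/42 = 0.8571
  hiphop: TP=80, FN=13+10+10+15=48 → 80/128 = 0.6250
  metal: TP=54, FN=9+15+9+8=41 → 54/95 = 0.5684
Macro-recall = mean = (0.4098 + 0.7273 + 0.8571 + 0.6250 + 0.5684) / 5 = 0.638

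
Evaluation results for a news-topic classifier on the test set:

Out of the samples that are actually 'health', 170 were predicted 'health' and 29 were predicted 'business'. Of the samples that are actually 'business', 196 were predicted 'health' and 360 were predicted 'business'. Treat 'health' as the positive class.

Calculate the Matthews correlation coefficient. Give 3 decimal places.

MCC = (TP·TN − FP·FN) / √((TP+FP)(TP+FN)(TN+FP)(TN+FN))
Numerator = 170·360 − 196·29 = 55516
Denominator = √(366·199·556·389) = √15752828856 = 125510.2739
MCC = 55516 / 125510.2739 = 0.442

0.442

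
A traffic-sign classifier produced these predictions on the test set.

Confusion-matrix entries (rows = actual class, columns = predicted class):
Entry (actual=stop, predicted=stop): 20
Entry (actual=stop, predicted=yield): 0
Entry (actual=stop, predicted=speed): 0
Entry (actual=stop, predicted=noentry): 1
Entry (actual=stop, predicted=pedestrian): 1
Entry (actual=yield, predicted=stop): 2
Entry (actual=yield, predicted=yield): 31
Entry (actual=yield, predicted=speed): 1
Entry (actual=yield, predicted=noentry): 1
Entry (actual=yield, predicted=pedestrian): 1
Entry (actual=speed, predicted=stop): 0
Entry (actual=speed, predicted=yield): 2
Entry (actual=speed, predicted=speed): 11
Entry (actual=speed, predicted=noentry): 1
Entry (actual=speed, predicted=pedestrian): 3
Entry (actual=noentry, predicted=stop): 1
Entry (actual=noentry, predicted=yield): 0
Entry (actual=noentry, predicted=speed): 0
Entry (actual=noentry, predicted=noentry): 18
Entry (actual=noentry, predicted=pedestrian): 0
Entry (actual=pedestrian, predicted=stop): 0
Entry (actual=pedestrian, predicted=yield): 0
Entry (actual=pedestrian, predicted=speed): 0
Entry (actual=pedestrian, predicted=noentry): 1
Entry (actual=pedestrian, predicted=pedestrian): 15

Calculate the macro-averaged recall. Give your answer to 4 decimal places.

0.8604

Per-class recall (TP/(TP+FN)):
  stop: TP=20, FN=0+0+1+1=2 → 20/22 = 0.90909
  yield: TP=31, FN=2+1+1+1=5 → 31/36 = 0.86111
  speed: TP=11, FN=0+2+1+3=6 → 11/17 = 0.64706
  noentry: TP=18, FN=1+0+0+0=1 → 18/19 = 0.94737
  pedestrian: TP=15, FN=0+0+0+1=1 → 15/16 = 0.93750
Macro-recall = mean = (0.90909 + 0.86111 + 0.64706 + 0.94737 + 0.93750) / 5 = 0.8604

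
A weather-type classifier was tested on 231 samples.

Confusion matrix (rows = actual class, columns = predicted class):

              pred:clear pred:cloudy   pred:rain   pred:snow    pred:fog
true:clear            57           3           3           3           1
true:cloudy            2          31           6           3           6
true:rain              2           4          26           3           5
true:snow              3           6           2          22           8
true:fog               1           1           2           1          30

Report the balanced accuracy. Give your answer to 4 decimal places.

0.7081

Balanced accuracy = mean of per-class recall.
  clear: recall = 57/67 = 0.85075
  cloudy: recall = 31/48 = 0.64583
  rain: recall = 26/40 = 0.65000
  snow: recall = 22/41 = 0.53659
  fog: recall = 30/35 = 0.85714
Mean = (0.85075 + 0.64583 + 0.65000 + 0.53659 + 0.85714) / 5 = 0.7081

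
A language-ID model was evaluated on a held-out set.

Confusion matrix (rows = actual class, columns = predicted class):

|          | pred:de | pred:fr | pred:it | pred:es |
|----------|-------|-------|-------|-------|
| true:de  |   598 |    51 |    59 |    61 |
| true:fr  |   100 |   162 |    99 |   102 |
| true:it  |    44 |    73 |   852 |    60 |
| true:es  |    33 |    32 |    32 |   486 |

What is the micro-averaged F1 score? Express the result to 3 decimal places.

Micro-averaging pools counts across classes: ΣTP=2098, ΣFP=746, ΣFN=746.
Micro-F1 score = 2·TP/(2·TP+FP+FN) on pooled counts = 0.738 (equals overall accuracy in single-label multiclass).

0.738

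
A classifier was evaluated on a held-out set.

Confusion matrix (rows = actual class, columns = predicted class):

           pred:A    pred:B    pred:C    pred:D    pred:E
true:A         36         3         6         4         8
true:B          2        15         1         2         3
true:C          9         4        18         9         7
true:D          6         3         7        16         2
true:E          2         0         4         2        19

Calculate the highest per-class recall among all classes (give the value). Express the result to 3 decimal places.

Per-class recall (TP/(TP+FN)):
  A: TP=36, FN=3+6+4+8=21 → 36/57 = 0.6316
  B: TP=15, FN=2+1+2+3=8 → 15/23 = 0.6522
  C: TP=18, FN=9+4+9+7=29 → 18/47 = 0.3830
  D: TP=16, FN=6+3+7+2=18 → 16/34 = 0.4706
  E: TP=19, FN=2+0+4+2=8 → 19/27 = 0.7037
Highest is class 'E' with recall = 0.704.

0.704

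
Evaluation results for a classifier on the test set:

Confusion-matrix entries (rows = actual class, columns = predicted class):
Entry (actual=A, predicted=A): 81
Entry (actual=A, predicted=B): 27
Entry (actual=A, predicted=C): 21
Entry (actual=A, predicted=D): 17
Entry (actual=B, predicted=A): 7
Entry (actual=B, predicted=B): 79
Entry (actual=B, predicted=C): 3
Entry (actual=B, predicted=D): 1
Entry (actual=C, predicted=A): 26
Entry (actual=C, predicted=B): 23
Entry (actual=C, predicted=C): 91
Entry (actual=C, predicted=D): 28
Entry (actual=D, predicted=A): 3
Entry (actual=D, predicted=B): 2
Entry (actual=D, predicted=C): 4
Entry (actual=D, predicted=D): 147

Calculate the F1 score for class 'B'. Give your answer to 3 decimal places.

Take TP from the diagonal, FP from the rest of the 'B' prediction marginal, FN from the rest of the 'B' actual marginal.
F1 score = 2·TP/(2·TP+FP+FN).
B: TP=79, FP=27+23+2=52, FN=7+3+1=11 → 158/221 = 0.7149

0.715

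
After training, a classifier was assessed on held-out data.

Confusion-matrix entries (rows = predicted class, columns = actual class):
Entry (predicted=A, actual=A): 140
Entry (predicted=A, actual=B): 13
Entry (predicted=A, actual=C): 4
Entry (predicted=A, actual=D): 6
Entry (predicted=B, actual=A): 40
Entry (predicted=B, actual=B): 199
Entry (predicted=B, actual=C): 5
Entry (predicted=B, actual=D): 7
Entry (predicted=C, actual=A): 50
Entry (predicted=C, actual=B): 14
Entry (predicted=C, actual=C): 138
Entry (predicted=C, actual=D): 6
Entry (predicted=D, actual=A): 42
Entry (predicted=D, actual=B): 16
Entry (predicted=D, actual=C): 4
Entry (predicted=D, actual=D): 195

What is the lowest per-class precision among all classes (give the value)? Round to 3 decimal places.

0.663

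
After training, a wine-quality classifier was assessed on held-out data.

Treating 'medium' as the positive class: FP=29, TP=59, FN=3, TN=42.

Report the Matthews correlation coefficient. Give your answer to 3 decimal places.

0.573

MCC = (TP·TN − FP·FN) / √((TP+FP)(TP+FN)(TN+FP)(TN+FN))
Numerator = 59·42 − 29·3 = 2391
Denominator = √(88·62·71·45) = √17431920 = 4175.1551
MCC = 2391 / 4175.1551 = 0.573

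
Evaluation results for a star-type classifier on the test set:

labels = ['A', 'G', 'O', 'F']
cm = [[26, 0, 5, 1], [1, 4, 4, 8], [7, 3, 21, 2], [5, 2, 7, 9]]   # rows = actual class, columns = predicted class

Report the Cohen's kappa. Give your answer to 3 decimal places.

Observed agreement pₒ = trace/N = 60/105 = 0.5714
Expected agreement pₑ = Σ (rowᵢ·colᵢ)/N² = (32·39 + 17·9 + 33·37 + 23·20)/105² = 0.2795
κ = (pₒ − pₑ)/(1 − pₑ) = (0.5714 − 0.2795)/(1 − 0.2795) = 0.405

0.405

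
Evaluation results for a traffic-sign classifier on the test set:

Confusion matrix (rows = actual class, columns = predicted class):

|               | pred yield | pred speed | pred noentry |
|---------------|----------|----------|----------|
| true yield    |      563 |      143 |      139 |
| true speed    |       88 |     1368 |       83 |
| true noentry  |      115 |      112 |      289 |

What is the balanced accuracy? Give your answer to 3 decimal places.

0.705

Balanced accuracy = mean of per-class recall.
  yield: recall = 563/845 = 0.6663
  speed: recall = 1368/1539 = 0.8889
  noentry: recall = 289/516 = 0.5601
Mean = (0.6663 + 0.8889 + 0.5601) / 3 = 0.705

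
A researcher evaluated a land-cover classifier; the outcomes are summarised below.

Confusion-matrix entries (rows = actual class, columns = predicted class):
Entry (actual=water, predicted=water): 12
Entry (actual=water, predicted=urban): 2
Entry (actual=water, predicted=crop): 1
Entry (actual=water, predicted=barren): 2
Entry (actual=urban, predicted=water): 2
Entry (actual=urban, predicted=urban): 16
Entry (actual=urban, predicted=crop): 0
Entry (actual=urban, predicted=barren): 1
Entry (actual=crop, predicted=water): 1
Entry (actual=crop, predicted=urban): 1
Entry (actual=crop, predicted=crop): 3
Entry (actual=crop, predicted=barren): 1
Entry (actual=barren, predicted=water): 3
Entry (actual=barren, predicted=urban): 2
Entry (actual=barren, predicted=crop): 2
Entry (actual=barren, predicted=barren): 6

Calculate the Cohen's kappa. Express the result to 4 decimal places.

Observed agreement pₒ = trace/N = 37/55 = 0.67273
Expected agreement pₑ = Σ (rowᵢ·colᵢ)/N² = (17·18 + 19·21 + 6·6 + 13·10)/55² = 0.28793
κ = (pₒ − pₑ)/(1 − pₑ) = (0.67273 − 0.28793)/(1 − 0.28793) = 0.5404

0.5404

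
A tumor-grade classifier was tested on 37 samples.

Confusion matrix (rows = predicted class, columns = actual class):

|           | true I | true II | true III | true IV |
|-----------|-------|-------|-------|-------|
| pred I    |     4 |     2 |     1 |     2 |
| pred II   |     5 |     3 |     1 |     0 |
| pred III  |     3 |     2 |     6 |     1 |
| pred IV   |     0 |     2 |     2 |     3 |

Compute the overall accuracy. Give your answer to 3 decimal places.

Accuracy = trace / total = (4+3+6+3=16) / 37 = 16/37 = 0.432

0.432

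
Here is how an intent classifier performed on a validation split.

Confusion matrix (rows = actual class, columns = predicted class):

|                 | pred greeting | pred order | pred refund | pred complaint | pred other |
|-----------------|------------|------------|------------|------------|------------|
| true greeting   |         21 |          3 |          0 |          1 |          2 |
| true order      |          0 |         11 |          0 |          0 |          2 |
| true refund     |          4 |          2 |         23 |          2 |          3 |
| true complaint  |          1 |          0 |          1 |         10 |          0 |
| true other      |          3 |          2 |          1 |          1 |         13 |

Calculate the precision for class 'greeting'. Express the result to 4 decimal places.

0.7241

One-vs-rest for 'greeting': TP = diagonal; FP = other classes predicted 'greeting'; FN = 'greeting' predicted as other.
precision = TP/(TP+FP).
greeting: TP=21, FP=0+4+1+3=8 → 21/29 = 0.72414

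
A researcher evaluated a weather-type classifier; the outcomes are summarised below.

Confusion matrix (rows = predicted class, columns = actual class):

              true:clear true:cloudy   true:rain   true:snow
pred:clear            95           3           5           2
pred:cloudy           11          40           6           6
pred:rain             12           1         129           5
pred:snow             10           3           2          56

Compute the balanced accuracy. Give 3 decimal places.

0.828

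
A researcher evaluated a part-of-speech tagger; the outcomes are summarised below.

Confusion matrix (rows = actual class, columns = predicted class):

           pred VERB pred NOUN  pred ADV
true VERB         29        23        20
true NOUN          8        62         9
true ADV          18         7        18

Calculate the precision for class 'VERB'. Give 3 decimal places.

0.527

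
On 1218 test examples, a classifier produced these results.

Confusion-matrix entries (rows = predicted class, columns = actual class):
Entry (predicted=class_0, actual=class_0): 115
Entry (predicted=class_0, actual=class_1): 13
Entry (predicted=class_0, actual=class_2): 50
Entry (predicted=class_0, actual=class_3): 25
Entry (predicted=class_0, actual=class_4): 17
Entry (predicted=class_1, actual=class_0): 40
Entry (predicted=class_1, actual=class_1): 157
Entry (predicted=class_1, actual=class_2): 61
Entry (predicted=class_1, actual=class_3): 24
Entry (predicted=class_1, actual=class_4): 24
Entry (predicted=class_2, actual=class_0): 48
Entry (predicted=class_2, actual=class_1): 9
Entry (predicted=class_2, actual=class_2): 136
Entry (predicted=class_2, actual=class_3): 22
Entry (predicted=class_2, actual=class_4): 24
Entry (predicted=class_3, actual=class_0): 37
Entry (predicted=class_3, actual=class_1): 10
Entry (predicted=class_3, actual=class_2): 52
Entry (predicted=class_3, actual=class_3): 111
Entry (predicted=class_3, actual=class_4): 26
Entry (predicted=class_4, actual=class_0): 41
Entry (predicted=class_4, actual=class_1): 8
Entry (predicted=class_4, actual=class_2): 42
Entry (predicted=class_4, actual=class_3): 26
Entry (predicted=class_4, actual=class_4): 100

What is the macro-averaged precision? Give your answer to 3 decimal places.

Per-class precision (TP/(TP+FP)):
  class_0: TP=115, FP=13+50+25+17=105 → 115/220 = 0.5227
  class_1: TP=157, FP=40+61+24+24=149 → 157/306 = 0.5131
  class_2: TP=136, FP=48+9+22+24=103 → 136/239 = 0.5690
  class_3: TP=111, FP=37+10+52+26=125 → 111/236 = 0.4703
  class_4: TP=100, FP=41+8+42+26=117 → 100/217 = 0.4608
Macro-precision = mean = (0.5227 + 0.5131 + 0.5690 + 0.4703 + 0.4608) / 5 = 0.507

0.507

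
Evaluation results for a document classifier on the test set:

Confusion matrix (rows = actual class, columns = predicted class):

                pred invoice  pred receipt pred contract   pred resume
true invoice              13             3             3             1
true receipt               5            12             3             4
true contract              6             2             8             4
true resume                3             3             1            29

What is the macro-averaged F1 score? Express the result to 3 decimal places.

0.585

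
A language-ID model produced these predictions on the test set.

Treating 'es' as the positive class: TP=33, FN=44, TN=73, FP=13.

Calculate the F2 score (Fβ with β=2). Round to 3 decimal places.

0.466

Fβ = (1+β²)·TP / ((1+β²)·TP + β²·FN + FP), with β²=4
= 5·33 / (5·33 + 4·44 + 13) = 0.466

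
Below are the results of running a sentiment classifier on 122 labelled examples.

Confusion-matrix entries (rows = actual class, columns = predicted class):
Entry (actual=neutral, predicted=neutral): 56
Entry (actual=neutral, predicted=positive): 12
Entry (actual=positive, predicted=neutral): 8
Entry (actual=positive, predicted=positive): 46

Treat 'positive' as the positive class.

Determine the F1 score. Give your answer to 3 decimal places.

Precision = TP/(TP+FP) = 46/58 = 0.7931
Recall = TP/(TP+FN) = 46/54 = 0.8519
F1 = 2·TP/(2·TP+FP+FN) = 92/112 = 0.821

0.821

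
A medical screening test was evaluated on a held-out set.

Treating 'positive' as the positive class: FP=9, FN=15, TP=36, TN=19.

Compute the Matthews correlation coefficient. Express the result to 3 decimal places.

MCC = (TP·TN − FP·FN) / √((TP+FP)(TP+FN)(TN+FP)(TN+FN))
Numerator = 36·19 − 9·15 = 549
Denominator = √(45·51·28·34) = √2184840 = 1478.1204
MCC = 549 / 1478.1204 = 0.371

0.371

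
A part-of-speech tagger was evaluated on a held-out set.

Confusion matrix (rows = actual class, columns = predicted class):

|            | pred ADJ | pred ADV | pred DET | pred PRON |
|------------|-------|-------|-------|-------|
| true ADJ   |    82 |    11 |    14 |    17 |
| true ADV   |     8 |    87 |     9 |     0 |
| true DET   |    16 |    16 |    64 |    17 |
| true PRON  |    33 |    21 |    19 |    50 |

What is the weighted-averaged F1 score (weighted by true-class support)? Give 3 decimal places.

0.600

Per-class F1 score (2·TP/(2·TP+FP+FN)):
  ADJ: TP=82, FP=8+16+33=57, FN=11+14+17=42 → 164/263 = 0.6236
  ADV: TP=87, FP=11+16+21=48, FN=8+9+0=17 → 174/239 = 0.7280
  DET: TP=64, FP=14+9+19=42, FN=16+16+17=49 → 128/219 = 0.5845
  PRON: TP=50, FP=17+0+17=34, FN=33+21+19=73 → 100/207 = 0.4831
Weighted-F1 score = Σ (supportᵢ/N)·F1 scoreᵢ with N=464: (124/464)·0.6236 + (104/464)·0.7280 + (113/464)·0.5845 + (123/464)·0.4831 = 0.600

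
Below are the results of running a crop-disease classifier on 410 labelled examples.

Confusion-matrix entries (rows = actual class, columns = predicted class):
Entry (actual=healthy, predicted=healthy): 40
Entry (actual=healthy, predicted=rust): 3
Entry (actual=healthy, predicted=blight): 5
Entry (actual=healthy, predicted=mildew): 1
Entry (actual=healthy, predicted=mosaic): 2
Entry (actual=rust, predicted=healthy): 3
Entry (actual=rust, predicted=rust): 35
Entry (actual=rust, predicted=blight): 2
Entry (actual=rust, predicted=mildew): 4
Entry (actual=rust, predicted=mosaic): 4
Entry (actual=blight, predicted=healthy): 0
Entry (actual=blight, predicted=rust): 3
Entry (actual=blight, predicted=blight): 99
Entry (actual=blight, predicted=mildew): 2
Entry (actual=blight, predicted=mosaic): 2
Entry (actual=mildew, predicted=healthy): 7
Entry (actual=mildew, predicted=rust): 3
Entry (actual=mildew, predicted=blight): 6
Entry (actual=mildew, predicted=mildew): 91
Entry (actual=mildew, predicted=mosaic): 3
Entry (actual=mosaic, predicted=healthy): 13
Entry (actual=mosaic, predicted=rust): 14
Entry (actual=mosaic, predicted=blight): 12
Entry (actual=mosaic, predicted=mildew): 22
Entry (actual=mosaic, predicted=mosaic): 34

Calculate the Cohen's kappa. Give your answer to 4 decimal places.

Observed agreement pₒ = trace/N = 299/410 = 0.72927
Expected agreement pₑ = Σ (rowᵢ·colᵢ)/N² = (51·63 + 48·58 + 106·124 + 110·120 + 95·45)/410² = 0.21782
κ = (pₒ − pₑ)/(1 − pₑ) = (0.72927 − 0.21782)/(1 − 0.21782) = 0.6539

0.6539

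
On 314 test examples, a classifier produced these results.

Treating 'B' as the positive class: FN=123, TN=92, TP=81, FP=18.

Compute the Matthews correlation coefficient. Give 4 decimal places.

0.2397

MCC = (TP·TN − FP·FN) / √((TP+FP)(TP+FN)(TN+FP)(TN+FN))
Numerator = 81·92 − 18·123 = 5238
Denominator = √(99·204·110·215) = √477635400 = 21854.8713
MCC = 5238 / 21854.8713 = 0.2397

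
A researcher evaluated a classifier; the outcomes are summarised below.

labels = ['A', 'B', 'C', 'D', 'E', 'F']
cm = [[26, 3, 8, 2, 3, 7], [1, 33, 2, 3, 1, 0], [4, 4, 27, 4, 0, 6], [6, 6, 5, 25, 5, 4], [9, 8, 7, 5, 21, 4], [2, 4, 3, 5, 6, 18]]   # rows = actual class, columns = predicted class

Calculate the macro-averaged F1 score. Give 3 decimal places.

Per-class F1 score (2·TP/(2·TP+FP+FN)):
  A: TP=26, FP=1+4+6+9+2=22, FN=3+8+2+3+7=23 → 52/97 = 0.5361
  B: TP=33, FP=3+4+6+8+4=25, FN=1+2+3+1+0=7 → 66/98 = 0.6735
  C: TP=27, FP=8+2+5+7+3=25, FN=4+4+4+0+6=18 → 54/97 = 0.5567
  D: TP=25, FP=2+3+4+5+5=19, FN=6+6+5+5+4=26 → 50/95 = 0.5263
  E: TP=21, FP=3+1+0+5+6=15, FN=9+8+7+5+4=33 → 42/90 = 0.4667
  F: TP=18, FP=7+0+6+4+4=21, FN=2+4+3+5+6=20 → 36/77 = 0.4675
Macro-F1 score = mean = (0.5361 + 0.6735 + 0.5567 + 0.5263 + 0.4667 + 0.4675) / 6 = 0.538

0.538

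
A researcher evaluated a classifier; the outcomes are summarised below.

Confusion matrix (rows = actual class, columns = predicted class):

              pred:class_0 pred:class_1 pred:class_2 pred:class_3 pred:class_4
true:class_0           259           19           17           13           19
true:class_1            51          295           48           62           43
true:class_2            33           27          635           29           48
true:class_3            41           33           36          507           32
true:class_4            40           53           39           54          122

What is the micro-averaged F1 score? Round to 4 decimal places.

0.7115

Micro-averaging pools counts across classes: ΣTP=1818, ΣFP=737, ΣFN=737.
Micro-F1 score = 2·TP/(2·TP+FP+FN) on pooled counts = 0.7115 (equals overall accuracy in single-label multiclass).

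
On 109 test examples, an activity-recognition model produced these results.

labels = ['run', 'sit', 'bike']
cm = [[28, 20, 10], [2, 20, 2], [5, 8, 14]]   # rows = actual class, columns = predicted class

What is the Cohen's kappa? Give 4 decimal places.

0.3594

Observed agreement pₒ = trace/N = 62/109 = 0.56881
Expected agreement pₑ = Σ (rowᵢ·colᵢ)/N² = (58·35 + 24·48 + 27·26)/109² = 0.32691
κ = (pₒ − pₑ)/(1 − pₑ) = (0.56881 − 0.32691)/(1 − 0.32691) = 0.3594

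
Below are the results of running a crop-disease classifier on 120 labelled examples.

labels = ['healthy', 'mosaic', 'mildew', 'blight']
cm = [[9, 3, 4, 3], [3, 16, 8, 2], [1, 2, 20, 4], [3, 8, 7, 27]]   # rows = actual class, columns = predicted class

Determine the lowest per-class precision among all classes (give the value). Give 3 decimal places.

0.513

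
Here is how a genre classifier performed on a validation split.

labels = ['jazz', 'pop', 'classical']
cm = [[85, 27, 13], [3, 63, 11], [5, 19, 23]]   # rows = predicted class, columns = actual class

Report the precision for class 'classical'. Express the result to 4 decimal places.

precision = TP/(TP+FP).
classical: TP=23, FP=5+19=24 → 23/47 = 0.48936

0.4894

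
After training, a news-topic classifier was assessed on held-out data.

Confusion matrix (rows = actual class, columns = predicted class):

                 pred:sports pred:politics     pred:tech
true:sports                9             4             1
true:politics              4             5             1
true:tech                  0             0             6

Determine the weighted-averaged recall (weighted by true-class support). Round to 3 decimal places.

Per-class recall (TP/(TP+FN)):
  sports: TP=9, FN=4+1=5 → 9/14 = 0.6429
  politics: TP=5, FN=4+1=5 → 5/10 = 0.5000
  tech: TP=6, FN=0+0=0 → 6/6 = 1.0000
Weighted-recall = Σ (supportᵢ/N)·recallᵢ with N=30: (14/30)·0.6429 + (10/30)·0.5000 + (6/30)·1.0000 = 0.667

0.667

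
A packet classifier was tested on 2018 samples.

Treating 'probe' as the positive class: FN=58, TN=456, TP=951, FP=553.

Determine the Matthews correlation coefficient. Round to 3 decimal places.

0.453

MCC = (TP·TN − FP·FN) / √((TP+FP)(TP+FN)(TN+FP)(TN+FN))
Numerator = 951·456 − 553·58 = 401582
Denominator = √(1504·1009·1009·514) = √787033625536 = 887149.1563
MCC = 401582 / 887149.1563 = 0.453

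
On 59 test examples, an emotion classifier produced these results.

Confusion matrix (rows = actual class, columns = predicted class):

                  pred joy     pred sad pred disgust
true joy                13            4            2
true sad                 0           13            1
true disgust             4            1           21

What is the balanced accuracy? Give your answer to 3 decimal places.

0.807

Balanced accuracy = mean of per-class recall.
  joy: recall = 13/19 = 0.6842
  sad: recall = 13/14 = 0.9286
  disgust: recall = 21/26 = 0.8077
Mean = (0.6842 + 0.9286 + 0.8077) / 3 = 0.807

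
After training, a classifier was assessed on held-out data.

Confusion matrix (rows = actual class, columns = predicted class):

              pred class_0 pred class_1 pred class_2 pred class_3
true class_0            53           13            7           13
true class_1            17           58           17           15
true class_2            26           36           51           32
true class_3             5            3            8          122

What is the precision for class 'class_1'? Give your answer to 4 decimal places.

0.5273

Take TP from the diagonal, FP from the rest of the 'class_1' prediction marginal, FN from the rest of the 'class_1' actual marginal.
precision = TP/(TP+FP).
class_1: TP=58, FP=13+36+3=52 → 58/110 = 0.52727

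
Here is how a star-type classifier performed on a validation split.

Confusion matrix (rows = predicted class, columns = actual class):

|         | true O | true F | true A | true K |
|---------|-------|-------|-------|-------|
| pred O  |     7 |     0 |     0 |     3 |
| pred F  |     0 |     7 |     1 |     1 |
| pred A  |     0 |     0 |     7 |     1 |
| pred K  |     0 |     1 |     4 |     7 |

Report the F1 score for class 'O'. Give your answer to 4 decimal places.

One-vs-rest for 'O': TP = diagonal; FP = other classes predicted 'O'; FN = 'O' predicted as other.
F1 score = 2·TP/(2·TP+FP+FN).
O: TP=7, FP=0+0+3=3, FN=0+0+0=0 → 14/17 = 0.82353

0.8235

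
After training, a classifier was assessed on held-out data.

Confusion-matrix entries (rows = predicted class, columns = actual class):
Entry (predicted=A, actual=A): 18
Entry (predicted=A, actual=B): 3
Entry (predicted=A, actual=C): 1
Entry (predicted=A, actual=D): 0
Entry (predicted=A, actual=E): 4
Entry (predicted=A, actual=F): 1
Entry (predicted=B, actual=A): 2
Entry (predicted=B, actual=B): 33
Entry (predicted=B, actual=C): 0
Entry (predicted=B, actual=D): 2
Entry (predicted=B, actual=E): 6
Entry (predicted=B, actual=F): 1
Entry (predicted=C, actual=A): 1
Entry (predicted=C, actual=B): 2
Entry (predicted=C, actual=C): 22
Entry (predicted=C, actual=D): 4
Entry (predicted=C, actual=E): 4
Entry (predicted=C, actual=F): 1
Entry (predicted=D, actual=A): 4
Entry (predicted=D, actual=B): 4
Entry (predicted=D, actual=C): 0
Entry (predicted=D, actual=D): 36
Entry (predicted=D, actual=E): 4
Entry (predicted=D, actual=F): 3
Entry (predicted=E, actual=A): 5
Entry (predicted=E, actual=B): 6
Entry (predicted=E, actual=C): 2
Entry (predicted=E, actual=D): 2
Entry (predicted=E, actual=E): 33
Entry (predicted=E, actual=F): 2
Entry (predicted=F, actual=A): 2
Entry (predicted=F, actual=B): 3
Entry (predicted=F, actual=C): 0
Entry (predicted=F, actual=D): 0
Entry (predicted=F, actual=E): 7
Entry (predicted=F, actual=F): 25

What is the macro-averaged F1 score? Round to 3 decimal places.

0.689

Per-class F1 score (2·TP/(2·TP+FP+FN)):
  A: TP=18, FP=3+1+0+4+1=9, FN=2+1+4+5+2=14 → 36/59 = 0.6102
  B: TP=33, FP=2+0+2+6+1=11, FN=3+2+4+6+3=18 → 66/95 = 0.6947
  C: TP=22, FP=1+2+4+4+1=12, FN=1+0+0+2+0=3 → 44/59 = 0.7458
  D: TP=36, FP=4+4+0+4+3=15, FN=0+2+4+2+0=8 → 72/95 = 0.7579
  E: TP=33, FP=5+6+2+2+2=17, FN=4+6+4+4+7=25 → 66/108 = 0.6111
  F: TP=25, FP=2+3+0+0+7=12, FN=1+1+1+3+2=8 → 50/70 = 0.7143
Macro-F1 score = mean = (0.6102 + 0.6947 + 0.7458 + 0.7579 + 0.6111 + 0.7143) / 6 = 0.689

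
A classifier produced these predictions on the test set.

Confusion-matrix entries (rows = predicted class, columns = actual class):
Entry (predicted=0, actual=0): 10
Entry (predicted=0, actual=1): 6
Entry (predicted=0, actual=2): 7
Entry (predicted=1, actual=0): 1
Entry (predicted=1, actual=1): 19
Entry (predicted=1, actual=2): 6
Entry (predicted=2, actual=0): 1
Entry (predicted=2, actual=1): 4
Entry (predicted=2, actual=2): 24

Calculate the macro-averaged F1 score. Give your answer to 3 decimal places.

0.663

Per-class F1 score (2·TP/(2·TP+FP+FN)):
  0: TP=10, FP=6+7=13, FN=1+1=2 → 20/35 = 0.5714
  1: TP=19, FP=1+6=7, FN=6+4=10 → 38/55 = 0.6909
  2: TP=24, FP=1+4=5, FN=7+6=13 → 48/66 = 0.7273
Macro-F1 score = mean = (0.5714 + 0.6909 + 0.7273) / 3 = 0.663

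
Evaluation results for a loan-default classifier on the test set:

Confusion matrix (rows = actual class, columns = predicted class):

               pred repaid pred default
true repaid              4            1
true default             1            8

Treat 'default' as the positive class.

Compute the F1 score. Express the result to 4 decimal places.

Precision = TP/(TP+FP) = 8/9 = 0.8889
Recall = TP/(TP+FN) = 8/9 = 0.8889
F1 = 2·TP/(2·TP+FP+FN) = 16/18 = 0.8889

0.8889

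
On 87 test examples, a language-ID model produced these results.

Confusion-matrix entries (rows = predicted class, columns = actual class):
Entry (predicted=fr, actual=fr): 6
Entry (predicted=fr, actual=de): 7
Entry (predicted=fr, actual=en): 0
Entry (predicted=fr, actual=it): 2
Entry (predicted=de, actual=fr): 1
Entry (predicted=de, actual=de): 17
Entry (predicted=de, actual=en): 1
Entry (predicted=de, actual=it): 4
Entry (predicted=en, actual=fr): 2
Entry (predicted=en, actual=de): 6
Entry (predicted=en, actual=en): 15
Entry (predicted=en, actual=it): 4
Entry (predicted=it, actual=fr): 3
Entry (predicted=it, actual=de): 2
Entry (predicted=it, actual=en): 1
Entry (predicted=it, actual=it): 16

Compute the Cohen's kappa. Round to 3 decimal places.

Observed agreement pₒ = trace/N = 54/87 = 0.6207
Expected agreement pₑ = Σ (rowᵢ·colᵢ)/N² = (12·15 + 32·23 + 17·27 + 26·22)/87² = 0.2572
κ = (pₒ − pₑ)/(1 − pₑ) = (0.6207 − 0.2572)/(1 − 0.2572) = 0.489

0.489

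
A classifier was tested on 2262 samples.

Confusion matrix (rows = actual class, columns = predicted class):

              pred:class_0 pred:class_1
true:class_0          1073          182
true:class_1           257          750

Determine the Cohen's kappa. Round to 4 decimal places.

Observed agreement pₒ = trace/N = 1823/2262 = 0.80592
Expected agreement pₑ = Σ (rowᵢ·colᵢ)/N² = (1255·1330 + 1007·932)/2262² = 0.50965
κ = (pₒ − pₑ)/(1 − pₑ) = (0.80592 − 0.50965)/(1 − 0.50965) = 0.6042

0.6042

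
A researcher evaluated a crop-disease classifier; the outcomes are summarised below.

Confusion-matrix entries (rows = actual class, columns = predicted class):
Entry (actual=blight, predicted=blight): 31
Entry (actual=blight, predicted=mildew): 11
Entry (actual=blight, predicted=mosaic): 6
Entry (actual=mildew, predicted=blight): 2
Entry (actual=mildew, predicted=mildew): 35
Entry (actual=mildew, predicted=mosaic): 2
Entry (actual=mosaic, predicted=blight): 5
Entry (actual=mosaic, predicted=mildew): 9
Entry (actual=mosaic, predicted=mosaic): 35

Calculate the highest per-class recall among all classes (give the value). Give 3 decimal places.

Per-class recall (TP/(TP+FN)):
  blight: TP=31, FN=11+6=17 → 31/48 = 0.6458
  mildew: TP=35, FN=2+2=4 → 35/39 = 0.8974
  mosaic: TP=35, FN=5+9=14 → 35/49 = 0.7143
Highest is class 'mildew' with recall = 0.897.

0.897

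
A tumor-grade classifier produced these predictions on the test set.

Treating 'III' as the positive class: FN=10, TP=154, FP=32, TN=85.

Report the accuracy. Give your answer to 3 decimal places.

Accuracy = (TP+TN)/N = (154+85)/281 = 0.851

0.851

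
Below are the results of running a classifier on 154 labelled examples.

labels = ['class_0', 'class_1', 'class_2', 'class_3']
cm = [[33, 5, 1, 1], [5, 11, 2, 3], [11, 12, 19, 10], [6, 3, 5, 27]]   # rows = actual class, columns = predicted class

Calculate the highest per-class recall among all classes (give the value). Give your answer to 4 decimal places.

Per-class recall (TP/(TP+FN)):
  class_0: TP=33, FN=5+1+1=7 → 33/40 = 0.82500
  class_1: TP=11, FN=5+2+3=10 → 11/21 = 0.52381
  class_2: TP=19, FN=11+12+10=33 → 19/52 = 0.36538
  class_3: TP=27, FN=6+3+5=14 → 27/41 = 0.65854
Highest is class 'class_0' with recall = 0.8250.

0.8250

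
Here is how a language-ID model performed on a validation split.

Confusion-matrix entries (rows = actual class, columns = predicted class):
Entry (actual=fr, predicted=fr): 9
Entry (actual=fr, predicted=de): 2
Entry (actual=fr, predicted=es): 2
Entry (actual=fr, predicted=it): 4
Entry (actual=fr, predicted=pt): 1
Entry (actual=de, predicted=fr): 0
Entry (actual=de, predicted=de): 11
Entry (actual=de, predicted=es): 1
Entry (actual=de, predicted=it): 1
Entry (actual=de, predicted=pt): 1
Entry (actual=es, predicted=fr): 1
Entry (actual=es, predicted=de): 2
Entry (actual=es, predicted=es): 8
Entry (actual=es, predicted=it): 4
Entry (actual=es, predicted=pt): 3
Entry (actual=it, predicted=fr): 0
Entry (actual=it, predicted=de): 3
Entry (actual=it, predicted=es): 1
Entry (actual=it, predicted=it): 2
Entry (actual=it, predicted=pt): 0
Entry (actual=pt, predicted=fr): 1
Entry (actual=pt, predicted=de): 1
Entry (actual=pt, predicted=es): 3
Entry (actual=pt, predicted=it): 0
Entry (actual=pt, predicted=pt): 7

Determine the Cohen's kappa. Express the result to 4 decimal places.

Observed agreement pₒ = trace/N = 37/68 = 0.54412
Expected agreement pₑ = Σ (rowᵢ·colᵢ)/N² = (18·11 + 14·19 + 18·15 + 6·11 + 12·12)/68² = 0.20415
κ = (pₒ − pₑ)/(1 − pₑ) = (0.54412 − 0.20415)/(1 − 0.20415) = 0.4272

0.4272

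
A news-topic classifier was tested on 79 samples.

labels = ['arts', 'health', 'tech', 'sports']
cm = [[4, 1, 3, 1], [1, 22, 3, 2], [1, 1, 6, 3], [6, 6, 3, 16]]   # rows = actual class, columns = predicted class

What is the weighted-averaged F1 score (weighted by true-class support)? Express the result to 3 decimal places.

Per-class F1 score (2·TP/(2·TP+FP+FN)):
  arts: TP=4, FP=1+1+6=8, FN=1+3+1=5 → 8/21 = 0.3810
  health: TP=22, FP=1+1+6=8, FN=1+3+2=6 → 44/58 = 0.7586
  tech: TP=6, FP=3+3+3=9, FN=1+1+3=5 → 12/26 = 0.4615
  sports: TP=16, FP=1+2+3=6, FN=6+6+3=15 → 32/53 = 0.6038
Weighted-F1 score = Σ (supportᵢ/N)·F1 scoreᵢ with N=79: (9/79)·0.3810 + (28/79)·0.7586 + (11/79)·0.4615 + (31/79)·0.6038 = 0.613

0.613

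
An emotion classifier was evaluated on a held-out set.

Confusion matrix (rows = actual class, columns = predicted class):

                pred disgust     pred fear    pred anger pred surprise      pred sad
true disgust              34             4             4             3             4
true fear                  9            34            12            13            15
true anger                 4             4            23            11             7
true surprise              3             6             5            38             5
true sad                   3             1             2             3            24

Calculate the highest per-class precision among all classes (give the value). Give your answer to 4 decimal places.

Per-class precision (TP/(TP+FP)):
  disgust: TP=34, FP=9+4+3+3=19 → 34/53 = 0.64151
  fear: TP=34, FP=4+4+6+1=15 → 34/49 = 0.69388
  anger: TP=23, FP=4+12+5+2=23 → 23/46 = 0.50000
  surprise: TP=38, FP=3+13+11+3=30 → 38/68 = 0.55882
  sad: TP=24, FP=4+15+7+5=31 → 24/55 = 0.43636
Highest is class 'fear' with precision = 0.6939.

0.6939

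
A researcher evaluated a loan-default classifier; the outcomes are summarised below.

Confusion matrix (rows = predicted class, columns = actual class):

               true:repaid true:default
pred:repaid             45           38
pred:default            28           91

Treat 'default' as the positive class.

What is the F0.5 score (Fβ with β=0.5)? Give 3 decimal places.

0.752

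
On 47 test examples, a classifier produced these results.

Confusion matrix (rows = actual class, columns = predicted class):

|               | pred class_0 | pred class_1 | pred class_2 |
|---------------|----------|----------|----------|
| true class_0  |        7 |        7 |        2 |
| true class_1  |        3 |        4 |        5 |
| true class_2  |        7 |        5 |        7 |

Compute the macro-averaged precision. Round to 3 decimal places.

Per-class precision (TP/(TP+FP)):
  class_0: TP=7, FP=3+7=10 → 7/17 = 0.4118
  class_1: TP=4, FP=7+5=12 → 4/16 = 0.2500
  class_2: TP=7, FP=2+5=7 → 7/14 = 0.5000
Macro-precision = mean = (0.4118 + 0.2500 + 0.5000) / 3 = 0.387

0.387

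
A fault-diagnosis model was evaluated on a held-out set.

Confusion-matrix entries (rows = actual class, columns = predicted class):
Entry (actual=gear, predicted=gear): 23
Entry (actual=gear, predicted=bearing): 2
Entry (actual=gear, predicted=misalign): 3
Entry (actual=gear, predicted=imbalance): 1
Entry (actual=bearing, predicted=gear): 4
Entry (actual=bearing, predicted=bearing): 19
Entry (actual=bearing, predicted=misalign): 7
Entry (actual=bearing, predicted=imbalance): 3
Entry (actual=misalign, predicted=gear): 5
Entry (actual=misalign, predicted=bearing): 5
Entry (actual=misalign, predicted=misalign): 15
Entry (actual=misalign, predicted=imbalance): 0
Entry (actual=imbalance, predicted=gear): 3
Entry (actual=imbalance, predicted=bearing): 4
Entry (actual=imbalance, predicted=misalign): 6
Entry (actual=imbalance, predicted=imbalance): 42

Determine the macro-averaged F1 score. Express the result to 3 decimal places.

0.672

Per-class F1 score (2·TP/(2·TP+FP+FN)):
  gear: TP=23, FP=4+5+3=12, FN=2+3+1=6 → 46/64 = 0.7188
  bearing: TP=19, FP=2+5+4=11, FN=4+7+3=14 → 38/63 = 0.6032
  misalign: TP=15, FP=3+7+6=16, FN=5+5+0=10 → 30/56 = 0.5357
  imbalance: TP=42, FP=1+3+0=4, FN=3+4+6=13 → 84/101 = 0.8317
Macro-F1 score = mean = (0.7188 + 0.6032 + 0.5357 + 0.8317) / 4 = 0.672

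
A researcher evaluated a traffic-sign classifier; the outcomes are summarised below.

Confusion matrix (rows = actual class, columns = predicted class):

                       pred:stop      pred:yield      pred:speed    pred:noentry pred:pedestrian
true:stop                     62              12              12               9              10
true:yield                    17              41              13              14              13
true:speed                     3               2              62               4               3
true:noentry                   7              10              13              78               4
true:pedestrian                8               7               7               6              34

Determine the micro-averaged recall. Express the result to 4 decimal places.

0.6142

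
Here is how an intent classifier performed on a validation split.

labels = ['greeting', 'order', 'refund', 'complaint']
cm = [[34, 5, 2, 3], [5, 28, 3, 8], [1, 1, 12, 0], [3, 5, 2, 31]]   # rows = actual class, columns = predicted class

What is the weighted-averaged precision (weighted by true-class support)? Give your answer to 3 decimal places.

Per-class precision (TP/(TP+FP)):
  greeting: TP=34, FP=5+1+3=9 → 34/43 = 0.7907
  order: TP=28, FP=5+1+5=11 → 28/39 = 0.7179
  refund: TP=12, FP=2+3+2=7 → 12/19 = 0.6316
  complaint: TP=31, FP=3+8+0=11 → 31/42 = 0.7381
Weighted-precision = Σ (supportᵢ/N)·precisionᵢ with N=143: (44/143)·0.7907 + (44/143)·0.7179 + (14/143)·0.6316 + (41/143)·0.7381 = 0.738

0.738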